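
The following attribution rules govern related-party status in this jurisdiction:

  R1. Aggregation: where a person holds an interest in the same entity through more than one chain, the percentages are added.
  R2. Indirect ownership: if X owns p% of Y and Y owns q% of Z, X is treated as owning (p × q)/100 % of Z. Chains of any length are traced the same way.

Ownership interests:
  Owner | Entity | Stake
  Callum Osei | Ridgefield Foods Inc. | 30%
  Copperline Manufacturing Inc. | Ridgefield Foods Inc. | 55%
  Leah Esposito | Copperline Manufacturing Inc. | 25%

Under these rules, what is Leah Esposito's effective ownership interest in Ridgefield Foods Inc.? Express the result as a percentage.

13.75%

Chain via Copperline Manufacturing Inc. (R2): 25% × 55% = 13.75% of Ridgefield Foods Inc.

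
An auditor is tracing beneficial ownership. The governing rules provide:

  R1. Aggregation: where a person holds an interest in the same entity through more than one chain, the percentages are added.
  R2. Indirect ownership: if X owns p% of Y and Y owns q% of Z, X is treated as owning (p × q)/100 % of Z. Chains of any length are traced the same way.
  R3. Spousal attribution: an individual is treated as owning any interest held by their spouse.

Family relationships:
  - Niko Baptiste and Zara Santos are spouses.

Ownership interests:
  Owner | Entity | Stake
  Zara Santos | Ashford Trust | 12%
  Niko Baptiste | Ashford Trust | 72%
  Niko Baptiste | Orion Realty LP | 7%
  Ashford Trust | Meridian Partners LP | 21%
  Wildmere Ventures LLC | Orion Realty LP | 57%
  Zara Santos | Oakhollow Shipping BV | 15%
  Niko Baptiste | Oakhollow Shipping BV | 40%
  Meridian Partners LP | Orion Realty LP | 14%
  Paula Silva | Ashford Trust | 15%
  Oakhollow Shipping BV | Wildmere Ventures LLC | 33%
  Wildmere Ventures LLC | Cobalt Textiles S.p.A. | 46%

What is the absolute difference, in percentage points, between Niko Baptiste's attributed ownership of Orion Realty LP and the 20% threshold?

By spousal attribution (R3), Niko Baptiste is treated as also owning Zara Santos's interest in Oakhollow Shipping BV, giving 40% + 15% = 55%.
By spousal attribution (R3), Niko Baptiste is treated as also owning Zara Santos's interest in Ashford Trust, giving 72% + 12% = 84%.
Chain via Oakhollow Shipping BV → Wildmere Ventures LLC (R2): 55% × 33% × 57% = 10.3455% of Orion Realty LP.
Chain via Ashford Trust → Meridian Partners LP (R2): 84% × 21% × 14% = 2.4696% of Orion Realty LP.
Direct interest in Orion Realty LP: 7%.
Aggregating (R1): 10.3455% + 2.4696% + 7% = 19.8151%.
19.8151% falls short of the 20% threshold by 0.1849 percentage points.

0.1849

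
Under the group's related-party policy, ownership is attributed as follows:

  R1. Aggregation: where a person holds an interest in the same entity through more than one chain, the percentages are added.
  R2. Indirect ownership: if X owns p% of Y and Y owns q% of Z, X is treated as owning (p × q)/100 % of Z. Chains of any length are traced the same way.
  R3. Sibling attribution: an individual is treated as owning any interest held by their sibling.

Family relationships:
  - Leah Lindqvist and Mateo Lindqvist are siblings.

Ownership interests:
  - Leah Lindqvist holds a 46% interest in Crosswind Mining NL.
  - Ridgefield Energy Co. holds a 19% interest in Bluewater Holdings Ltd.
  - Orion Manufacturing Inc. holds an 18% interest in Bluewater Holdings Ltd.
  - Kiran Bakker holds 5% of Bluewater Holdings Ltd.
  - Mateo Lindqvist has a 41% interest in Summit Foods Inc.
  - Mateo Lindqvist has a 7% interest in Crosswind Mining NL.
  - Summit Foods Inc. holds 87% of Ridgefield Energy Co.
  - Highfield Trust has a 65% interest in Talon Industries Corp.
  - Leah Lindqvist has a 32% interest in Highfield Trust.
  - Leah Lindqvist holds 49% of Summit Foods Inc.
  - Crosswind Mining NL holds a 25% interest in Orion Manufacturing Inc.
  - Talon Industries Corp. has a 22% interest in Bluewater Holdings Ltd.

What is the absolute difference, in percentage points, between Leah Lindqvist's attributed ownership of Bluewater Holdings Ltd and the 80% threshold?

58.162

By sibling attribution (R3), Leah Lindqvist is treated as also owning Mateo Lindqvist's interest in Summit Foods Inc, giving 49% + 41% = 90%.
By sibling attribution (R3), Leah Lindqvist is treated as also owning Mateo Lindqvist's interest in Crosswind Mining NL, giving 46% + 7% = 53%.
Chain via Highfield Trust → Talon Industries Corp. (R2): 32% × 65% × 22% = 4.576% of Bluewater Holdings Ltd.
Chain via Summit Foods Inc. → Ridgefield Energy Co. (R2): 90% × 87% × 19% = 14.877% of Bluewater Holdings Ltd.
Chain via Crosswind Mining NL → Orion Manufacturing Inc. (R2): 53% × 25% × 18% = 2.385% of Bluewater Holdings Ltd.
Aggregating (R1): 4.576% + 14.877% + 2.385% = 21.838%.
21.838% falls short of the 80% threshold by 58.162 percentage points.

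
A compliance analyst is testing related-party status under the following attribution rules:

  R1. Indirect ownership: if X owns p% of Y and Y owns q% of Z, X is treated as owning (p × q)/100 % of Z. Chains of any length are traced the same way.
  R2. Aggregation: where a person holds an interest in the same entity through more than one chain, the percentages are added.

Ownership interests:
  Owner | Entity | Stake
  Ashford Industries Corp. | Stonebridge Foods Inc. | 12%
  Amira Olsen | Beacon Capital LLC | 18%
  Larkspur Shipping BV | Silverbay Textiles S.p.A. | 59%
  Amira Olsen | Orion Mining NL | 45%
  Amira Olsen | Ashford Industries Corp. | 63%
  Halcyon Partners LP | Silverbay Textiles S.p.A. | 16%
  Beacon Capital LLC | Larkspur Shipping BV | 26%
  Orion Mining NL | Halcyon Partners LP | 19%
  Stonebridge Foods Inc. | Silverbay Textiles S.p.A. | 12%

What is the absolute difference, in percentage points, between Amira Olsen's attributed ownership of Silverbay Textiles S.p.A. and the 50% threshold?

Chain via Beacon Capital LLC → Larkspur Shipping BV (R1): 18% × 26% × 59% = 2.7612% of Silverbay Textiles S.p.A.
Chain via Ashford Industries Corp. → Stonebridge Foods Inc. (R1): 63% × 12% × 12% = 0.9072% of Silverbay Textiles S.p.A.
Chain via Orion Mining NL → Halcyon Partners LP (R1): 45% × 19% × 16% = 1.368% of Silverbay Textiles S.p.A.
Aggregating (R2): 2.7612% + 0.9072% + 1.368% = 5.0364%.
5.0364% falls short of the 50% threshold by 44.9636 percentage points.

44.9636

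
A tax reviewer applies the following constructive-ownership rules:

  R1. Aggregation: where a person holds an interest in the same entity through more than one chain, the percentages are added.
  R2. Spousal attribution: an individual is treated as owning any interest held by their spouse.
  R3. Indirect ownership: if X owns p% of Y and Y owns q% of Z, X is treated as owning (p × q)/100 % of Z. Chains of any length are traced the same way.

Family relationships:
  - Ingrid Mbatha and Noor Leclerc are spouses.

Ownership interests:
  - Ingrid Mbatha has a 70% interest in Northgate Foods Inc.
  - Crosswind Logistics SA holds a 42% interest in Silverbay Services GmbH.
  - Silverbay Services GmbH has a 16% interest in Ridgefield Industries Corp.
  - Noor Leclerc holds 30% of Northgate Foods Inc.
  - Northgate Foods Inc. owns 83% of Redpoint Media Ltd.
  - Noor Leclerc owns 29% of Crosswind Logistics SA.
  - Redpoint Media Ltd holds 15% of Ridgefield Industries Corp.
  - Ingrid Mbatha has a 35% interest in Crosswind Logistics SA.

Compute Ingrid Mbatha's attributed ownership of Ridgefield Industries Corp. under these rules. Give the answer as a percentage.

16.7508%

By spousal attribution (R2), Ingrid Mbatha is treated as also owning Noor Leclerc's interest in Northgate Foods Inc, giving 70% + 30% = 100%.
By spousal attribution (R2), Ingrid Mbatha is treated as also owning Noor Leclerc's interest in Crosswind Logistics SA, giving 35% + 29% = 64%.
Chain via Northgate Foods Inc. → Redpoint Media Ltd (R3): 100% × 83% × 15% = 12.45% of Ridgefield Industries Corp.
Chain via Crosswind Logistics SA → Silverbay Services GmbH (R3): 64% × 42% × 16% = 4.3008% of Ridgefield Industries Corp.
Aggregating (R1): 12.45% + 4.3008% = 16.7508%.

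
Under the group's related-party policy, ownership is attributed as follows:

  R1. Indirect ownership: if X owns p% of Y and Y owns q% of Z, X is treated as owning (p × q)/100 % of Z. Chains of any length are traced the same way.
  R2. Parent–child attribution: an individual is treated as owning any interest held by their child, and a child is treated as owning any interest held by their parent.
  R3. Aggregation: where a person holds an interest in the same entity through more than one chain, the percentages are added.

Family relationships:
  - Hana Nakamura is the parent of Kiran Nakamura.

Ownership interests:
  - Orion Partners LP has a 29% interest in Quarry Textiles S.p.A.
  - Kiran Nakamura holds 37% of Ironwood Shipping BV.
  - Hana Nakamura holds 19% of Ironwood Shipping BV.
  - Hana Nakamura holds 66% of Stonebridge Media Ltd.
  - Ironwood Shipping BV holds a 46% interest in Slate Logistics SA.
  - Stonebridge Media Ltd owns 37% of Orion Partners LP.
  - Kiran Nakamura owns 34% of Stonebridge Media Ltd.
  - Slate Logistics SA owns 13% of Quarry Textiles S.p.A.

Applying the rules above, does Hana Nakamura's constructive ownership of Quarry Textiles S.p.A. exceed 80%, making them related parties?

No

By parent–child attribution (R2), Hana Nakamura is treated as also owning Kiran Nakamura's interest in Stonebridge Media Ltd, giving 66% + 34% = 100%.
By parent–child attribution (R2), Hana Nakamura is treated as also owning Kiran Nakamura's interest in Ironwood Shipping BV, giving 19% + 37% = 56%.
Chain via Stonebridge Media Ltd → Orion Partners LP (R1): 100% × 37% × 29% = 10.73% of Quarry Textiles S.p.A.
Chain via Ironwood Shipping BV → Slate Logistics SA (R1): 56% × 46% × 13% = 3.3488% of Quarry Textiles S.p.A.
Aggregating (R3): 10.73% + 3.3488% = 14.0788%.
14.0788% does not exceed the 80% threshold, so Hana is not a related party to Quarry Textiles S.p.A.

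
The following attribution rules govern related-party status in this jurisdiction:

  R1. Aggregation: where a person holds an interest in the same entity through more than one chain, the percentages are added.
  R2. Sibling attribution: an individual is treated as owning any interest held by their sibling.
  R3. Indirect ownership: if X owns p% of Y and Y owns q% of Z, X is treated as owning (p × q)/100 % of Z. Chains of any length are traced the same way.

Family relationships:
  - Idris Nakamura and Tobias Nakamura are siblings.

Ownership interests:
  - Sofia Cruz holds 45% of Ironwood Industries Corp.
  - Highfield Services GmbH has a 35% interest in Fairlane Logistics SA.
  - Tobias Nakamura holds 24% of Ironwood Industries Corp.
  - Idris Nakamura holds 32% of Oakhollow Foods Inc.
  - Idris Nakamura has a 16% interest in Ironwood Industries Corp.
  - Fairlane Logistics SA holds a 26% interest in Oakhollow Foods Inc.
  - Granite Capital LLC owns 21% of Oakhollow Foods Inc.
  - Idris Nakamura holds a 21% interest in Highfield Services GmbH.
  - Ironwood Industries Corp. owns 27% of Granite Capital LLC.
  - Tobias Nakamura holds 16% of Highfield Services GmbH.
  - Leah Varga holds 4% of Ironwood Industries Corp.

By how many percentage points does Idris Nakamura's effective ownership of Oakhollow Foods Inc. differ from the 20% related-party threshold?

By sibling attribution (R2), Idris Nakamura is treated as also owning Tobias Nakamura's interest in Highfield Services GmbH, giving 21% + 16% = 37%.
By sibling attribution (R2), Idris Nakamura is treated as also owning Tobias Nakamura's interest in Ironwood Industries Corp, giving 16% + 24% = 40%.
Chain via Highfield Services GmbH → Fairlane Logistics SA (R3): 37% × 35% × 26% = 3.367% of Oakhollow Foods Inc.
Chain via Ironwood Industries Corp. → Granite Capital LLC (R3): 40% × 27% × 21% = 2.268% of Oakhollow Foods Inc.
Direct interest in Oakhollow Foods Inc: 32%.
Aggregating (R1): 3.367% + 2.268% + 32% = 37.635%.
37.635% exceeds the 20% threshold by 17.635 percentage points.

17.635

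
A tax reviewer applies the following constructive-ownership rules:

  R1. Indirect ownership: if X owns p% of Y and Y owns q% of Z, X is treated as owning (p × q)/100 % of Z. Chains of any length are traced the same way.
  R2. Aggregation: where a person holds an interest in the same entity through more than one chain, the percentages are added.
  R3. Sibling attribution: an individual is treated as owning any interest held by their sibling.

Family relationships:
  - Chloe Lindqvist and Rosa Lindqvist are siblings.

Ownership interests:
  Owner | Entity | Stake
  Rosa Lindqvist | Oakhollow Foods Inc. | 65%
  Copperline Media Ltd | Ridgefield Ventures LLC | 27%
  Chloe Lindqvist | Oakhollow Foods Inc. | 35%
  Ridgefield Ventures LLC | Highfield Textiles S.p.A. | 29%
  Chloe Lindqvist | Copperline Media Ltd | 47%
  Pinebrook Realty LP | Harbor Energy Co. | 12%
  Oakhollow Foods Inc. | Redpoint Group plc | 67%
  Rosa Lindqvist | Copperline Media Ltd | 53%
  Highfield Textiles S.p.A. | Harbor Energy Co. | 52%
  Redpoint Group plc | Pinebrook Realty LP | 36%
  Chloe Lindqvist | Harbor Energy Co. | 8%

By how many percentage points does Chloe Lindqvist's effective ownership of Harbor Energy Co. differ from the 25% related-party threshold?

10.034

By sibling attribution (R3), Chloe Lindqvist is treated as also owning Rosa Lindqvist's interest in Oakhollow Foods Inc, giving 35% + 65% = 100%.
By sibling attribution (R3), Chloe Lindqvist is treated as also owning Rosa Lindqvist's interest in Copperline Media Ltd, giving 47% + 53% = 100%.
Chain via Oakhollow Foods Inc. → Redpoint Group plc → Pinebrook Realty LP (R1): 100% × 67% × 36% × 12% = 2.8944% of Harbor Energy Co.
Chain via Copperline Media Ltd → Ridgefield Ventures LLC → Highfield Textiles S.p.A. (R1): 100% × 27% × 29% × 52% = 4.0716% of Harbor Energy Co.
Direct interest in Harbor Energy Co: 8%.
Aggregating (R2): 2.8944% + 4.0716% + 8% = 14.966%.
14.966% falls short of the 25% threshold by 10.034 percentage points.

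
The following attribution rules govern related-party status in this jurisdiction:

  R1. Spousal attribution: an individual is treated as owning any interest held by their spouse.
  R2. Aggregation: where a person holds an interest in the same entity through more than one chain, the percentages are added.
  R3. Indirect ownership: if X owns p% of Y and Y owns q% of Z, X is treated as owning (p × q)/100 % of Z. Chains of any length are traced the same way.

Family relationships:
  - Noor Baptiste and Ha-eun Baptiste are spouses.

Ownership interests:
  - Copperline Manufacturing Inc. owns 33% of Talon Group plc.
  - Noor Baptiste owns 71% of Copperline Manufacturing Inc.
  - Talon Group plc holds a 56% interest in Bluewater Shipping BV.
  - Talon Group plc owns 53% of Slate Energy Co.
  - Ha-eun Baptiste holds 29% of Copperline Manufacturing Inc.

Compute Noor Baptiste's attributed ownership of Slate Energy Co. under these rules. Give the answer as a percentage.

17.49%

By spousal attribution (R1), Noor Baptiste is treated as also owning Ha-eun Baptiste's interest in Copperline Manufacturing Inc, giving 71% + 29% = 100%.
Chain via Copperline Manufacturing Inc. → Talon Group plc (R3): 100% × 33% × 53% = 17.49% of Slate Energy Co.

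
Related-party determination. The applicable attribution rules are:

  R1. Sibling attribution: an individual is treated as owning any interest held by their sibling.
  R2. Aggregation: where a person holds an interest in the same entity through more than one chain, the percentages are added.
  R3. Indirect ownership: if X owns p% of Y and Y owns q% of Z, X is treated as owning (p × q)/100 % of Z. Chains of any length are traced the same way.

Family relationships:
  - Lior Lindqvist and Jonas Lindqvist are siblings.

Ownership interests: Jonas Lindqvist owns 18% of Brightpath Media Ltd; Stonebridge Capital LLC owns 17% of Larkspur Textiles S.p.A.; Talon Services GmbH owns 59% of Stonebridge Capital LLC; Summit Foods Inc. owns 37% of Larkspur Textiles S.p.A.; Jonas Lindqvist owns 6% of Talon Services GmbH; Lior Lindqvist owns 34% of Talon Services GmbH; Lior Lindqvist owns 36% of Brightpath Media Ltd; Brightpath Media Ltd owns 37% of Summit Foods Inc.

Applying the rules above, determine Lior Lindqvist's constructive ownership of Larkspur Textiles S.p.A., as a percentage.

11.4046%

By sibling attribution (R1), Lior Lindqvist is treated as also owning Jonas Lindqvist's interest in Brightpath Media Ltd, giving 36% + 18% = 54%.
By sibling attribution (R1), Lior Lindqvist is treated as also owning Jonas Lindqvist's interest in Talon Services GmbH, giving 34% + 6% = 40%.
Chain via Brightpath Media Ltd → Summit Foods Inc. (R3): 54% × 37% × 37% = 7.3926% of Larkspur Textiles S.p.A.
Chain via Talon Services GmbH → Stonebridge Capital LLC (R3): 40% × 59% × 17% = 4.012% of Larkspur Textiles S.p.A.
Aggregating (R2): 7.3926% + 4.012% = 11.4046%.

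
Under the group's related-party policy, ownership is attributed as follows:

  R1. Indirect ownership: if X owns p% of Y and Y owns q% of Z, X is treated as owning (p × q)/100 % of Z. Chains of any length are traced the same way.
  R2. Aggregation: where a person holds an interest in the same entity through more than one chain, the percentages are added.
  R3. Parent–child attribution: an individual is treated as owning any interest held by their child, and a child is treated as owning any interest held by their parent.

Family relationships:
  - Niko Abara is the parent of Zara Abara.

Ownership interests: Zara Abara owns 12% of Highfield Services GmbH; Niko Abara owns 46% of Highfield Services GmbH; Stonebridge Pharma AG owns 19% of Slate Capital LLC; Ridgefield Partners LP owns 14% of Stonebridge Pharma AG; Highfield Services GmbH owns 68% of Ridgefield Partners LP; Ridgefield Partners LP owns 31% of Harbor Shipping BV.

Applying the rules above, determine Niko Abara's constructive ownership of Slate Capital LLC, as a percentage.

By parent–child attribution (R3), Niko Abara is treated as also owning Zara Abara's interest in Highfield Services GmbH, giving 46% + 12% = 58%.
Chain via Highfield Services GmbH → Ridgefield Partners LP → Stonebridge Pharma AG (R1): 58% × 68% × 14% × 19% = 1.049104% of Slate Capital LLC.

1.049104%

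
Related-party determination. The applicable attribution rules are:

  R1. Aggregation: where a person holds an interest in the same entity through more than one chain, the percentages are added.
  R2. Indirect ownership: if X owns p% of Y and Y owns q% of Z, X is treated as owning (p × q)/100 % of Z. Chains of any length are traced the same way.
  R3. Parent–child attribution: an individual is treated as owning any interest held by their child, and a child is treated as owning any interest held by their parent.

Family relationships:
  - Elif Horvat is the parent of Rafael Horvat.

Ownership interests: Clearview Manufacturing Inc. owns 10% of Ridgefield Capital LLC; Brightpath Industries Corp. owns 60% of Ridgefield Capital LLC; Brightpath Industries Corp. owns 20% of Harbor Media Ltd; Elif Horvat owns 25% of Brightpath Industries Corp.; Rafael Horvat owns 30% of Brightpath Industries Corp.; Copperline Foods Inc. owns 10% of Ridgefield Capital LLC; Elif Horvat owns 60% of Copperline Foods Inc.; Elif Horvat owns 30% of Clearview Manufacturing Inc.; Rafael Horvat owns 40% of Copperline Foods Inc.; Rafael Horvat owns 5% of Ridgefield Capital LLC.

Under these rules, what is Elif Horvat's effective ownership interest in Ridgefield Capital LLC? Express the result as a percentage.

51%

By parent–child attribution (R3), Elif Horvat is treated as also owning Rafael Horvat's interest in Copperline Foods Inc, giving 60% + 40% = 100%.
By parent–child attribution (R3), Elif Horvat is treated as also owning Rafael Horvat's interest in Brightpath Industries Corp, giving 25% + 30% = 55%.
By parent–child attribution (R3), Elif Horvat is treated as owning Rafael Horvat's 5% interest in Ridgefield Capital LLC.
Chain via Clearview Manufacturing Inc. (R2): 30% × 10% = 3% of Ridgefield Capital LLC.
Chain via Copperline Foods Inc. (R2): 100% × 10% = 10% of Ridgefield Capital LLC.
Chain via Brightpath Industries Corp. (R2): 55% × 60% = 33% of Ridgefield Capital LLC.
Direct interest in Ridgefield Capital LLC: 5%.
Aggregating (R1): 3% + 10% + 33% + 5% = 51%.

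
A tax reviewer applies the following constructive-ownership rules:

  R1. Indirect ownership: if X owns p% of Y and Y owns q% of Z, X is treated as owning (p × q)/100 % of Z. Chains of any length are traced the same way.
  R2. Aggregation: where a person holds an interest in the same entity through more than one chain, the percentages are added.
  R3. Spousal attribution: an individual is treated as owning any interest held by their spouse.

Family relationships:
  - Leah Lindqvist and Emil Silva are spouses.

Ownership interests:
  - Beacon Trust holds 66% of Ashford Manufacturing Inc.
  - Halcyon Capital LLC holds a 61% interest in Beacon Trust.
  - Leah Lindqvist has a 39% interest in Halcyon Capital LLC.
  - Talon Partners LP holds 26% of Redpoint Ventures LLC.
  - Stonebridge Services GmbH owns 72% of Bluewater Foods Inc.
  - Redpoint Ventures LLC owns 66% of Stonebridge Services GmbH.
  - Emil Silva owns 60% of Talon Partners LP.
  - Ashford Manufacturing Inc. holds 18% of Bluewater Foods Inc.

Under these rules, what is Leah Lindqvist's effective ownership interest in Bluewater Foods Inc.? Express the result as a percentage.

10.239372%

By spousal attribution (R3), Leah Lindqvist is treated as owning Emil Silva's 60% interest in Talon Partners LP.
Chain via Halcyon Capital LLC → Beacon Trust → Ashford Manufacturing Inc. (R1): 39% × 61% × 66% × 18% = 2.826252% of Bluewater Foods Inc.
Chain via Talon Partners LP → Redpoint Ventures LLC → Stonebridge Services GmbH (R1): 60% × 26% × 66% × 72% = 7.41312% of Bluewater Foods Inc.
Aggregating (R2): 2.826252% + 7.41312% = 10.239372%.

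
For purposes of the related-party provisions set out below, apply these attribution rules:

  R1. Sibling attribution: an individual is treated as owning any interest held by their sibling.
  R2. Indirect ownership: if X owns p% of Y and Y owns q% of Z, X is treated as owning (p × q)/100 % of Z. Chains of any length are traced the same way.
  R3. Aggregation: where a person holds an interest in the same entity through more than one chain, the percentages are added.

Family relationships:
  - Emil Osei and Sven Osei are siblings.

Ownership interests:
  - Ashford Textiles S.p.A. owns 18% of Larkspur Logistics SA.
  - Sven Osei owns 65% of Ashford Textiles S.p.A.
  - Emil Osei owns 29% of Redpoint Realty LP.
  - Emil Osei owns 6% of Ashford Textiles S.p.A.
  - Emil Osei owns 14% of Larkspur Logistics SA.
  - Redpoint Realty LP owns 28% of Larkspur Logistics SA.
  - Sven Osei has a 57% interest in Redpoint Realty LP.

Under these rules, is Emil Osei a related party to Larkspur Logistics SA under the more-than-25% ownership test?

Yes

By sibling attribution (R1), Emil Osei is treated as also owning Sven Osei's interest in Ashford Textiles S.p.A, giving 6% + 65% = 71%.
By sibling attribution (R1), Emil Osei is treated as also owning Sven Osei's interest in Redpoint Realty LP, giving 29% + 57% = 86%.
Chain via Ashford Textiles S.p.A. (R2): 71% × 18% = 12.78% of Larkspur Logistics SA.
Chain via Redpoint Realty LP (R2): 86% × 28% = 24.08% of Larkspur Logistics SA.
Direct interest in Larkspur Logistics SA: 14%.
Aggregating (R3): 12.78% + 24.08% + 14% = 50.86%.
50.86% exceeds the 25% threshold, so Emil is a related party to Larkspur Logistics SA.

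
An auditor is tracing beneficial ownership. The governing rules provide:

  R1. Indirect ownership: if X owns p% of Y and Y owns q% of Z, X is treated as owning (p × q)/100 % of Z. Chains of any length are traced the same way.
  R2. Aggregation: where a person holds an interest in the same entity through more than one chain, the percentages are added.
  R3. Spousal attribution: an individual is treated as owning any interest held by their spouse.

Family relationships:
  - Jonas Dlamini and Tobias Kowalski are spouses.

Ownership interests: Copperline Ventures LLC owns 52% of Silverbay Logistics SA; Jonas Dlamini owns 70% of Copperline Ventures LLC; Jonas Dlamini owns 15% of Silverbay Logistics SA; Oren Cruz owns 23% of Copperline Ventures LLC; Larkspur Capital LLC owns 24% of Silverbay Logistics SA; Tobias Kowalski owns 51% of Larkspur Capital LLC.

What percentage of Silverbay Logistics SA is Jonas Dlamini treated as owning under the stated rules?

By spousal attribution (R3), Jonas Dlamini is treated as owning Tobias Kowalski's 51% interest in Larkspur Capital LLC.
Chain via Copperline Ventures LLC (R1): 70% × 52% = 36.4% of Silverbay Logistics SA.
Direct interest in Silverbay Logistics SA: 15%.
Chain via Larkspur Capital LLC (R1): 51% × 24% = 12.24% of Silverbay Logistics SA.
Aggregating (R2): 36.4% + 15% + 12.24% = 63.64%.

63.64%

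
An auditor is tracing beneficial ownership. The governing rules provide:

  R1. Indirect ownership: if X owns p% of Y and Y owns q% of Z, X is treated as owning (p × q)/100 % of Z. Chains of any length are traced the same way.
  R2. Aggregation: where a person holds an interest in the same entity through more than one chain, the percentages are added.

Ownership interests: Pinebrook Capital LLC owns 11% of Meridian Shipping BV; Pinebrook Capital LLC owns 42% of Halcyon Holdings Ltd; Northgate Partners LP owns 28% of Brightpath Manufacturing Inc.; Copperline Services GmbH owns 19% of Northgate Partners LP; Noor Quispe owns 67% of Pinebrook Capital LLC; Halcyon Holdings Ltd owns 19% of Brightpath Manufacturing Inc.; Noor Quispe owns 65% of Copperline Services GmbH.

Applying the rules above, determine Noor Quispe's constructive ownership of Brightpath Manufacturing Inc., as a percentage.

8.8046%

Chain via Pinebrook Capital LLC → Halcyon Holdings Ltd (R1): 67% × 42% × 19% = 5.3466% of Brightpath Manufacturing Inc.
Chain via Copperline Services GmbH → Northgate Partners LP (R1): 65% × 19% × 28% = 3.458% of Brightpath Manufacturing Inc.
Aggregating (R2): 5.3466% + 3.458% = 8.8046%.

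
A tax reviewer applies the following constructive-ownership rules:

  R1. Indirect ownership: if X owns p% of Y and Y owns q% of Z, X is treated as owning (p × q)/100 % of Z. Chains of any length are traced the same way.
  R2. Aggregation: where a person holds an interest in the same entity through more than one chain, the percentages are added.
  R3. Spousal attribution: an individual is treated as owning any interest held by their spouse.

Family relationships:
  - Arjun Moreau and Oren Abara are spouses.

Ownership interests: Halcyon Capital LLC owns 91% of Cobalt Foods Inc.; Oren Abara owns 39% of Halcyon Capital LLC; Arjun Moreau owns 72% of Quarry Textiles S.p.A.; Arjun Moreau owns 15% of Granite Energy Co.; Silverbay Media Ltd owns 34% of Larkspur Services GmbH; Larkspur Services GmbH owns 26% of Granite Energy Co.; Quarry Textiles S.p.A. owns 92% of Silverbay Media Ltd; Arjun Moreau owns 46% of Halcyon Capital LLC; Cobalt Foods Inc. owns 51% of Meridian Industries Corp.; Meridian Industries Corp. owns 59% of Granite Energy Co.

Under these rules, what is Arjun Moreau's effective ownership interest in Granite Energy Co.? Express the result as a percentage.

44.130231%

By spousal attribution (R3), Arjun Moreau is treated as also owning Oren Abara's interest in Halcyon Capital LLC, giving 46% + 39% = 85%.
Chain via Halcyon Capital LLC → Cobalt Foods Inc. → Meridian Industries Corp. (R1): 85% × 91% × 51% × 59% = 23.274615% of Granite Energy Co.
Chain via Quarry Textiles S.p.A. → Silverbay Media Ltd → Larkspur Services GmbH (R1): 72% × 92% × 34% × 26% = 5.855616% of Granite Energy Co.
Direct interest in Granite Energy Co: 15%.
Aggregating (R2): 23.274615% + 5.855616% + 15% = 44.130231%.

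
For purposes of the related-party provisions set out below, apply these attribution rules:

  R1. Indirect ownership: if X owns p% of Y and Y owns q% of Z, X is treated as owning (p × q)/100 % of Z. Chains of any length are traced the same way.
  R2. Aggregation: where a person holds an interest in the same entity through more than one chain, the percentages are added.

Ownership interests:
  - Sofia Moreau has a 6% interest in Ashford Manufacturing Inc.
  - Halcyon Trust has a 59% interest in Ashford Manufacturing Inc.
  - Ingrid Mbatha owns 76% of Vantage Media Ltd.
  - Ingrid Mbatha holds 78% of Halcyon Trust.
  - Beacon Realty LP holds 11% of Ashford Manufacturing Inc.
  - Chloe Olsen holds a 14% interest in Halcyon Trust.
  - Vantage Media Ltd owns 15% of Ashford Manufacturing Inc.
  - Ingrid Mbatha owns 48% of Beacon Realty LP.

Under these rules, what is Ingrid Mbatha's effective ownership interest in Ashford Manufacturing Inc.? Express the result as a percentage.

62.7%

Chain via Vantage Media Ltd (R1): 76% × 15% = 11.4% of Ashford Manufacturing Inc.
Chain via Halcyon Trust (R1): 78% × 59% = 46.02% of Ashford Manufacturing Inc.
Chain via Beacon Realty LP (R1): 48% × 11% = 5.28% of Ashford Manufacturing Inc.
Aggregating (R2): 11.4% + 46.02% + 5.28% = 62.7%.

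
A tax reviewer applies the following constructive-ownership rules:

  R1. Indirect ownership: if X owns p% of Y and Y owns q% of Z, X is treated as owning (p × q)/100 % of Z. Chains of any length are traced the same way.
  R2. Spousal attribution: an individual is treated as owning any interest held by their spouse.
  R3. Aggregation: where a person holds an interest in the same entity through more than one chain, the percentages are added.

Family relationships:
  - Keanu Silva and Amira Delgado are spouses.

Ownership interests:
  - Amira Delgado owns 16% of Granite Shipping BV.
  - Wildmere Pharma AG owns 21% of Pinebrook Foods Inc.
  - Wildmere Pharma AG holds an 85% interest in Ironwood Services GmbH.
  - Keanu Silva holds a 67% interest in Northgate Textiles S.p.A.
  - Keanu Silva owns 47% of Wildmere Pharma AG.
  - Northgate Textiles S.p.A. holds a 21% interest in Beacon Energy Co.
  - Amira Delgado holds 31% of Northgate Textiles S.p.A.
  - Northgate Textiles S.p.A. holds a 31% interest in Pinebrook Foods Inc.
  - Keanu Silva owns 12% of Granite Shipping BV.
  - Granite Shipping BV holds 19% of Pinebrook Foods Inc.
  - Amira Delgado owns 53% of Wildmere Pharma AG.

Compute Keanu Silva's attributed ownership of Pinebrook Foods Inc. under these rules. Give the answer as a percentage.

56.7%

By spousal attribution (R2), Keanu Silva is treated as also owning Amira Delgado's interest in Wildmere Pharma AG, giving 47% + 53% = 100%.
By spousal attribution (R2), Keanu Silva is treated as also owning Amira Delgado's interest in Northgate Textiles S.p.A, giving 67% + 31% = 98%.
By spousal attribution (R2), Keanu Silva is treated as also owning Amira Delgado's interest in Granite Shipping BV, giving 12% + 16% = 28%.
Chain via Wildmere Pharma AG (R1): 100% × 21% = 21% of Pinebrook Foods Inc.
Chain via Northgate Textiles S.p.A. (R1): 98% × 31% = 30.38% of Pinebrook Foods Inc.
Chain via Granite Shipping BV (R1): 28% × 19% = 5.32% of Pinebrook Foods Inc.
Aggregating (R3): 21% + 30.38% + 5.32% = 56.7%.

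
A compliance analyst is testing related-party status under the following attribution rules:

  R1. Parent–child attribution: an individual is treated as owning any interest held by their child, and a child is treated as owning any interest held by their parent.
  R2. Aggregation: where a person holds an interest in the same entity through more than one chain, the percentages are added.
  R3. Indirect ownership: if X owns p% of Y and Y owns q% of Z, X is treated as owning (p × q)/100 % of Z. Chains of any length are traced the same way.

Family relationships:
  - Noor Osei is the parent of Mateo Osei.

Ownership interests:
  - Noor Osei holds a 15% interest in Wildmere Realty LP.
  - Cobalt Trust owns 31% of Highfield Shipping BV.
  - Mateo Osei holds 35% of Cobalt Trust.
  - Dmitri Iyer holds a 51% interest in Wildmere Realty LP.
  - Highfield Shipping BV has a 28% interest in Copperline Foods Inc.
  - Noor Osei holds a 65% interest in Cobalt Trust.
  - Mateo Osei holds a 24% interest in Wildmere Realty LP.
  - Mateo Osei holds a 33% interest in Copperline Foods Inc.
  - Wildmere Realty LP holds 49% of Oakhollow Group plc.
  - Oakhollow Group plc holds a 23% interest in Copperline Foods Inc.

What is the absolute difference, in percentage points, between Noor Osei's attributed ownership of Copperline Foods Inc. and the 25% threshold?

By parent–child attribution (R1), Noor Osei is treated as also owning Mateo Osei's interest in Cobalt Trust, giving 65% + 35% = 100%.
By parent–child attribution (R1), Noor Osei is treated as also owning Mateo Osei's interest in Wildmere Realty LP, giving 15% + 24% = 39%.
By parent–child attribution (R1), Noor Osei is treated as owning Mateo Osei's 33% interest in Copperline Foods Inc.
Chain via Cobalt Trust → Highfield Shipping BV (R3): 100% × 31% × 28% = 8.68% of Copperline Foods Inc.
Chain via Wildmere Realty LP → Oakhollow Group plc (R3): 39% × 49% × 23% = 4.3953% of Copperline Foods Inc.
Direct interest in Copperline Foods Inc: 33%.
Aggregating (R2): 8.68% + 4.3953% + 33% = 46.0753%.
46.0753% exceeds the 25% threshold by 21.0753 percentage points.

21.0753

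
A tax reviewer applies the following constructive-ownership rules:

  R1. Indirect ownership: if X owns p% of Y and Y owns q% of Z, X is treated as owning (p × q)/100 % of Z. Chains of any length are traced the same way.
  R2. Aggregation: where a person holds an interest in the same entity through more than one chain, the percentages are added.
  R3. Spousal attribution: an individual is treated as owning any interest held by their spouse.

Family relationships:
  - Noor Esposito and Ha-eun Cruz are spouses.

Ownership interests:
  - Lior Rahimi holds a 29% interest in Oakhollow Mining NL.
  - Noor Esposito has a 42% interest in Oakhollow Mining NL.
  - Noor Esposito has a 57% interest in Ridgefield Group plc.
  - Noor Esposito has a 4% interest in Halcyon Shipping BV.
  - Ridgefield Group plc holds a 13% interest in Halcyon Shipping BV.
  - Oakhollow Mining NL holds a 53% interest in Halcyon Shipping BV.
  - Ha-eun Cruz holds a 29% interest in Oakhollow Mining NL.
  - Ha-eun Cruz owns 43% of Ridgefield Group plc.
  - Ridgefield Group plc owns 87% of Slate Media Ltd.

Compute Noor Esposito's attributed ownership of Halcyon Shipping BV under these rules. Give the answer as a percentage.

By spousal attribution (R3), Noor Esposito is treated as also owning Ha-eun Cruz's interest in Oakhollow Mining NL, giving 42% + 29% = 71%.
By spousal attribution (R3), Noor Esposito is treated as also owning Ha-eun Cruz's interest in Ridgefield Group plc, giving 57% + 43% = 100%.
Chain via Oakhollow Mining NL (R1): 71% × 53% = 37.63% of Halcyon Shipping BV.
Chain via Ridgefield Group plc (R1): 100% × 13% = 13% of Halcyon Shipping BV.
Direct interest in Halcyon Shipping BV: 4%.
Aggregating (R2): 37.63% + 13% + 4% = 54.63%.

54.63%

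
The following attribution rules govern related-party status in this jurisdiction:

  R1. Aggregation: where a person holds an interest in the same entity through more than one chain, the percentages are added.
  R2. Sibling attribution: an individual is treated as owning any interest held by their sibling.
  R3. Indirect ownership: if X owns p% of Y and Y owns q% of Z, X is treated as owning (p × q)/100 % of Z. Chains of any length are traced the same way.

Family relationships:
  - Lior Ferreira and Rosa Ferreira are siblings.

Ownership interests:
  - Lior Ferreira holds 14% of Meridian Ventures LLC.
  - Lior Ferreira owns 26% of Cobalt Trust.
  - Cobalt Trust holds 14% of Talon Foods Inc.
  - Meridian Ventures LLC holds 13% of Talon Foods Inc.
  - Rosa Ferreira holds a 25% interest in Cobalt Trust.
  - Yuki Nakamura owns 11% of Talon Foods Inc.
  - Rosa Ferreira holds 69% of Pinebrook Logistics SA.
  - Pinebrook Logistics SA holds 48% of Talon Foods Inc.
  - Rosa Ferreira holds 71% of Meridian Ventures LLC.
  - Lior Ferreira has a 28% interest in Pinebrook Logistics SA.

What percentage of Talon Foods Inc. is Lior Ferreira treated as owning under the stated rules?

64.75%

By sibling attribution (R2), Lior Ferreira is treated as also owning Rosa Ferreira's interest in Meridian Ventures LLC, giving 14% + 71% = 85%.
By sibling attribution (R2), Lior Ferreira is treated as also owning Rosa Ferreira's interest in Cobalt Trust, giving 26% + 25% = 51%.
By sibling attribution (R2), Lior Ferreira is treated as also owning Rosa Ferreira's interest in Pinebrook Logistics SA, giving 28% + 69% = 97%.
Chain via Meridian Ventures LLC (R3): 85% × 13% = 11.05% of Talon Foods Inc.
Chain via Cobalt Trust (R3): 51% × 14% = 7.14% of Talon Foods Inc.
Chain via Pinebrook Logistics SA (R3): 97% × 48% = 46.56% of Talon Foods Inc.
Aggregating (R1): 11.05% + 7.14% + 46.56% = 64.75%.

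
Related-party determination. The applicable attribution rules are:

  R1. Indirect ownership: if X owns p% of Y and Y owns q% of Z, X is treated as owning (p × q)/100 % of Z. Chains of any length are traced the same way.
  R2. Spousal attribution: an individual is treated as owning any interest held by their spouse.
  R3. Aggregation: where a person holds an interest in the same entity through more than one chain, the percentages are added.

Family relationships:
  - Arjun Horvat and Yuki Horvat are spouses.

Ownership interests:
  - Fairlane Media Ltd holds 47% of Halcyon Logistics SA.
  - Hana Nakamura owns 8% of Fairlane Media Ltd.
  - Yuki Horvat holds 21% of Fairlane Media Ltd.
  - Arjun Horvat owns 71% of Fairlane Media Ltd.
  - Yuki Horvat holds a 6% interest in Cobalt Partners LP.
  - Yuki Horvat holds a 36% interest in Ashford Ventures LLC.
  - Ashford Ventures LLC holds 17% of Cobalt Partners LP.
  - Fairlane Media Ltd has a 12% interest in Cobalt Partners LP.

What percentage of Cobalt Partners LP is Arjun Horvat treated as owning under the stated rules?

By spousal attribution (R2), Arjun Horvat is treated as also owning Yuki Horvat's interest in Fairlane Media Ltd, giving 71% + 21% = 92%.
By spousal attribution (R2), Arjun Horvat is treated as owning Yuki Horvat's 36% interest in Ashford Ventures LLC.
By spousal attribution (R2), Arjun Horvat is treated as owning Yuki Horvat's 6% interest in Cobalt Partners LP.
Chain via Fairlane Media Ltd (R1): 92% × 12% = 11.04% of Cobalt Partners LP.
Chain via Ashford Ventures LLC (R1): 36% × 17% = 6.12% of Cobalt Partners LP.
Direct interest in Cobalt Partners LP: 6%.
Aggregating (R3): 11.04% + 6.12% + 6% = 23.16%.

23.16%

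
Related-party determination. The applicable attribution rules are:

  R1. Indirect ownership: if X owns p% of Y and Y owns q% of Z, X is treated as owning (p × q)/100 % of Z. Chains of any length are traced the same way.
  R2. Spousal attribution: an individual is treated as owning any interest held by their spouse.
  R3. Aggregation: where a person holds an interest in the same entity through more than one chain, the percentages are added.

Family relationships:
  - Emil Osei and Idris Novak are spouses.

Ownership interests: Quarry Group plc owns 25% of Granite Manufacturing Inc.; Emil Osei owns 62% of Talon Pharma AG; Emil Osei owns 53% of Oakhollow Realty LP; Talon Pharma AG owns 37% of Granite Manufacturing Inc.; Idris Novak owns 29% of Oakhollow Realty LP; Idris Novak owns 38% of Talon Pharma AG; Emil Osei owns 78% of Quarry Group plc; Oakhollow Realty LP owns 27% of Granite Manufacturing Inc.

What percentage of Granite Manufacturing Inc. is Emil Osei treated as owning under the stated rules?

By spousal attribution (R2), Emil Osei is treated as also owning Idris Novak's interest in Oakhollow Realty LP, giving 53% + 29% = 82%.
By spousal attribution (R2), Emil Osei is treated as also owning Idris Novak's interest in Talon Pharma AG, giving 62% + 38% = 100%.
Chain via Oakhollow Realty LP (R1): 82% × 27% = 22.14% of Granite Manufacturing Inc.
Chain via Quarry Group plc (R1): 78% × 25% = 19.5% of Granite Manufacturing Inc.
Chain via Talon Pharma AG (R1): 100% × 37% = 37% of Granite Manufacturing Inc.
Aggregating (R3): 22.14% + 19.5% + 37% = 78.64%.

78.64%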